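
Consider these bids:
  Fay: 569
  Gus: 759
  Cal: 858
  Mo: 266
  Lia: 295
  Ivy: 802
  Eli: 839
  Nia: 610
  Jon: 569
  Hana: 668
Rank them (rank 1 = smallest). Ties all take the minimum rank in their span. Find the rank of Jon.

Sorted (ascending): 266, 295, 569, 569, 610, 668, 759, 802, 839, 858
The 2 values of 569 occupy positions 3–4 → each gets rank 3.
Jon has value 569 → rank 3.

3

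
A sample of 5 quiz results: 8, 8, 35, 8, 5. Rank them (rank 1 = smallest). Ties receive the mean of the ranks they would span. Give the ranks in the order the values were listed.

3, 3, 5, 3, 1

Sorted (ascending): 5, 8, 8, 8, 35
The 3 values of 8 occupy positions 2–4 → average rank 3.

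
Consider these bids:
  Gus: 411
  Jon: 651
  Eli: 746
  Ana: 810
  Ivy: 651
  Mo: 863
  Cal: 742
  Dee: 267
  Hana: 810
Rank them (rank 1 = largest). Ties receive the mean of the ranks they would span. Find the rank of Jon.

6.5

Sorted (descending): 863, 810, 810, 746, 742, 651, 651, 411, 267
The 2 values of 810 occupy positions 2–3 → average rank (2+3)/2 = 2.5.
The 2 values of 651 occupy positions 6–7 → average rank (6+7)/2 = 6.5.
Jon has value 651 → rank 6.5.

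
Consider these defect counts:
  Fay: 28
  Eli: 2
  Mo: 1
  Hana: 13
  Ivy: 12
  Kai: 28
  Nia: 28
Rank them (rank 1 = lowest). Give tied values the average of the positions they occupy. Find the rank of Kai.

6

Sorted (ascending): 1, 2, 12, 13, 28, 28, 28
The 3 values of 28 occupy positions 5–7 → average rank 6.
Kai has value 28 → rank 6.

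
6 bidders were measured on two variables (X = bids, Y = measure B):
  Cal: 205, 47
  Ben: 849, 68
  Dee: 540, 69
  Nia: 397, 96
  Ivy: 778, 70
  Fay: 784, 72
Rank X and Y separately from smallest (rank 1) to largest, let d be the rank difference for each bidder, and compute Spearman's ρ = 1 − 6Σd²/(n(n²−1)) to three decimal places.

0.086

Ranks of variable 1: 1, 6, 3, 2, 4, 5
Ranks of variable 2: 1, 2, 3, 6, 4, 5
d = r₁ − r₂: 0, 4, 0, -4, 0, 0
d²: 0, 16, 0, 16, 0, 0; Σd² = 32
ρ = 1 − 6·32/(6·35) = 1 − 192/210 = 0.086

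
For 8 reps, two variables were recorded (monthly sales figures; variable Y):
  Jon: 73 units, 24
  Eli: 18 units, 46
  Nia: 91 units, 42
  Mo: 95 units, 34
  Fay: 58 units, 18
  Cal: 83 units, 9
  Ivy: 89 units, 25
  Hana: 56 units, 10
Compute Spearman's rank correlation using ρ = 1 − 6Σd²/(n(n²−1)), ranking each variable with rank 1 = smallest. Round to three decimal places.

Ranks of variable 1: 4, 1, 7, 8, 3, 5, 6, 2
Ranks of variable 2: 4, 8, 7, 6, 3, 1, 5, 2
d = r₁ − r₂: 0, -7, 0, 2, 0, 4, 1, 0
d²: 0, 49, 0, 4, 0, 16, 1, 0; Σd² = 70
ρ = 1 − 6·70/(8·63) = 1 − 420/504 = 0.167

0.167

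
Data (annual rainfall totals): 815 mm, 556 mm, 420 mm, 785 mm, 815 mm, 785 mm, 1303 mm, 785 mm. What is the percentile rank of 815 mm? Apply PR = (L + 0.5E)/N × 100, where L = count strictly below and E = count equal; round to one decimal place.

75.0

N = 8.
Strictly below 815: 5. Equal to 815: 2.
PR = (5 + 0.5·2)/8 × 100 = 75.0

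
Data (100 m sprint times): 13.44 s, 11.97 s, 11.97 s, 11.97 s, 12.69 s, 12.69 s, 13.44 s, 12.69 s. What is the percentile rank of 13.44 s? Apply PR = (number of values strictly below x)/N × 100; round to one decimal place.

75.0

N = 8.
Strictly below 13.44: 6. Equal to 13.44: 2.
PR = 6/8 × 100 = 75.0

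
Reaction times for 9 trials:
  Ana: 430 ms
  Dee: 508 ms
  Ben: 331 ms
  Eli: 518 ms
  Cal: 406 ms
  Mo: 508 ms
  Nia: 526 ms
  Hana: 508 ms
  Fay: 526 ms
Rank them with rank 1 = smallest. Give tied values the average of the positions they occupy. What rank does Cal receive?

Sorted (ascending): 331, 406, 430, 508, 508, 508, 518, 526, 526
The 3 values of 508 occupy positions 4–6 → average rank 5.
The 2 values of 526 occupy positions 8–9 → average rank (8+9)/2 = 8.5.
Cal has value 406 ms → rank 2.

2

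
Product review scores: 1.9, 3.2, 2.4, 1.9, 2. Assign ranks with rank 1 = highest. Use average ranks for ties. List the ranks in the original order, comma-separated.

Sorted (descending): 3.2, 2.4, 2, 1.9, 1.9
The 2 values of 1.9 occupy positions 4–5 → average rank (4+5)/2 = 4.5.

4.5, 1, 2, 4.5, 3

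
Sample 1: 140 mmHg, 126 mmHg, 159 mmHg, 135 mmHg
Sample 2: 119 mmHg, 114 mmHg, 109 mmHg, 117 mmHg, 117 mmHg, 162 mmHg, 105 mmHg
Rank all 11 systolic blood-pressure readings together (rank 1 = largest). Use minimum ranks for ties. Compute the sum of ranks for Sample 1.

Sorted (descending): 162, 159, 140, 135, 126, 119, 117, 117, 114, 109, 105
The 2 values of 117 occupy positions 7–8 → each gets rank 7.
Sample 1 values → pooled ranks: 140→3, 126→5, 159→2, 135→4
Rank sum = 3 + 5 + 2 + 4 = 14

14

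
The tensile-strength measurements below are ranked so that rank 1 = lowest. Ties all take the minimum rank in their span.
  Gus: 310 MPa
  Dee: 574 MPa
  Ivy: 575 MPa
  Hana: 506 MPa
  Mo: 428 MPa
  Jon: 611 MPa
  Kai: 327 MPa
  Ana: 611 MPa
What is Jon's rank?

7

Sorted (ascending): 310, 327, 428, 506, 574, 575, 611, 611
The 2 values of 611 occupy positions 7–8 → each gets rank 7.
Jon has value 611 MPa → rank 7.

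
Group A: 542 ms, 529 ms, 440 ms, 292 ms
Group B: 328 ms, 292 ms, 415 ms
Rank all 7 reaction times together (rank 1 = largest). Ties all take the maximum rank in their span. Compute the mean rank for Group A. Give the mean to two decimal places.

Sorted (descending): 542, 529, 440, 415, 328, 292, 292
The 2 values of 292 occupy positions 6–7 → each gets rank 7.
Group A values → pooled ranks: 542→1, 529→2, 440→3, 292→7
Mean rank = (1 + 2 + 3 + 7) / 4 = 3.25

3.25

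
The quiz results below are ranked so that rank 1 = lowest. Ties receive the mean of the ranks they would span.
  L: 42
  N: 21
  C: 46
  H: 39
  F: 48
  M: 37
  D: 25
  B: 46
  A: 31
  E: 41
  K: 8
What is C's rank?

9.5

Sorted (ascending): 8, 21, 25, 31, 37, 39, 41, 42, 46, 46, 48
The 2 values of 46 occupy positions 9–10 → average rank (9+10)/2 = 9.5.
C has value 46 → rank 9.5.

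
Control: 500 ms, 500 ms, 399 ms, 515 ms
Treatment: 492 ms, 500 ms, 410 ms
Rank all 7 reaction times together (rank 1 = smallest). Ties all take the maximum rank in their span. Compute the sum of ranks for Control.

Sorted (ascending): 399, 410, 492, 500, 500, 500, 515
The 3 values of 500 occupy positions 4–6 → each gets rank 6.
Control values → pooled ranks: 500→6, 500→6, 399→1, 515→7
Rank sum = 6 + 6 + 1 + 7 = 20

20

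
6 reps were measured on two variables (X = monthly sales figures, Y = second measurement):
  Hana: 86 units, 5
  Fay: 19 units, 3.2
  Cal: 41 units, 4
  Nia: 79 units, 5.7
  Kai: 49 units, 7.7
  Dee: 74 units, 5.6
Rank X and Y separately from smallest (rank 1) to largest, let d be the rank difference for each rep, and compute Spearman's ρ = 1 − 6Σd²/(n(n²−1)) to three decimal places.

0.486

Ranks of variable 1: 6, 1, 2, 5, 3, 4
Ranks of variable 2: 3, 1, 2, 5, 6, 4
d = r₁ − r₂: 3, 0, 0, 0, -3, 0
d²: 9, 0, 0, 0, 9, 0; Σd² = 18
ρ = 1 − 6·18/(6·35) = 1 − 108/210 = 0.486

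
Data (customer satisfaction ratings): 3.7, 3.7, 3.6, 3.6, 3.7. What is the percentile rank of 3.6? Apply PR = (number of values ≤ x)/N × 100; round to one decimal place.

40.0

N = 5.
Strictly below 3.6: 0. Equal to 3.6: 2.
PR = 2/5 × 100 = 40.0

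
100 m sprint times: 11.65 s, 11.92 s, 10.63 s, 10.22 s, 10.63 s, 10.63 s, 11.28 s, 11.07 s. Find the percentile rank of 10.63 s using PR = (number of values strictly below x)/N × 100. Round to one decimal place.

N = 8.
Strictly below 10.63: 1. Equal to 10.63: 3.
PR = 1/8 × 100 = 12.5

12.5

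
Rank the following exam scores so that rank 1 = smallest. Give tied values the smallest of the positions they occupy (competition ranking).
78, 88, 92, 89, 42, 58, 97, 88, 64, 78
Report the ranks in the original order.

Sorted (ascending): 42, 58, 64, 78, 78, 88, 88, 89, 92, 97
The 2 values of 78 occupy positions 4–5 → each gets rank 4.
The 2 values of 88 occupy positions 6–7 → each gets rank 6.

4, 6, 9, 8, 1, 2, 10, 6, 3, 4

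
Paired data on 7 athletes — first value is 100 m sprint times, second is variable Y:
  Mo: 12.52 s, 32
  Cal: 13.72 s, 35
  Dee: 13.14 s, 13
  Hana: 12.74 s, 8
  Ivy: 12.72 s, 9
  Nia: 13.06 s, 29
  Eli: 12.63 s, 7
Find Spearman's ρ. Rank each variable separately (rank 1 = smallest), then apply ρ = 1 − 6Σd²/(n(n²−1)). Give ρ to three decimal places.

Ranks of variable 1: 1, 7, 6, 4, 3, 5, 2
Ranks of variable 2: 6, 7, 4, 2, 3, 5, 1
d = r₁ − r₂: -5, 0, 2, 2, 0, 0, 1
d²: 25, 0, 4, 4, 0, 0, 1; Σd² = 34
ρ = 1 − 6·34/(7·48) = 1 − 204/336 = 0.393

0.393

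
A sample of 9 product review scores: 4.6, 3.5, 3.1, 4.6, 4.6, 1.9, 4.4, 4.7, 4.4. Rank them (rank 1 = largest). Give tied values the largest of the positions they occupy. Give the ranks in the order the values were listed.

4, 7, 8, 4, 4, 9, 6, 1, 6

Sorted (descending): 4.7, 4.6, 4.6, 4.6, 4.4, 4.4, 3.5, 3.1, 1.9
The 3 values of 4.6 occupy positions 2–4 → each gets rank 4.
The 2 values of 4.4 occupy positions 5–6 → each gets rank 6.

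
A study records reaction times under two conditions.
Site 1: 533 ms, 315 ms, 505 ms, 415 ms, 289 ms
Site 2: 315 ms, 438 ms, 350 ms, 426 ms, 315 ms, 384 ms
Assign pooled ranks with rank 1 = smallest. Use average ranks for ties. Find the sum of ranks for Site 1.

32

Sorted (ascending): 289, 315, 315, 315, 350, 384, 415, 426, 438, 505, 533
The 3 values of 315 occupy positions 2–4 → average rank 3.
Site 1 values → pooled ranks: 533→11, 315→3, 505→10, 415→7, 289→1
Rank sum = 11 + 3 + 10 + 7 + 1 = 32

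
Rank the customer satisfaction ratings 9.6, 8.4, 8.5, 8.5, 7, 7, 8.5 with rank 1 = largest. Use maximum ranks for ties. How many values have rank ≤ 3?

Sorted (descending): 9.6, 8.5, 8.5, 8.5, 8.4, 7, 7
The 3 values of 8.5 occupy positions 2–4 → each gets rank 4.
The 2 values of 7 occupy positions 6–7 → each gets rank 7.
Ranks ≤ 3: {1} → 1 value.

1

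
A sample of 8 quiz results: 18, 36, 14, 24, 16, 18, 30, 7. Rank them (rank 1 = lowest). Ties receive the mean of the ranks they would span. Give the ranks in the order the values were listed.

Sorted (ascending): 7, 14, 16, 18, 18, 24, 30, 36
The 2 values of 18 occupy positions 4–5 → average rank (4+5)/2 = 4.5.

4.5, 8, 2, 6, 3, 4.5, 7, 1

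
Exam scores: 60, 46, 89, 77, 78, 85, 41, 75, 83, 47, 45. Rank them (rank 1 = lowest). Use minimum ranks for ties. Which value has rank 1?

41

Sorted (ascending): 41, 45, 46, 47, 60, 75, 77, 78, 83, 85, 89
No ties — each value takes its position as its rank.
Rank 1 → value 41.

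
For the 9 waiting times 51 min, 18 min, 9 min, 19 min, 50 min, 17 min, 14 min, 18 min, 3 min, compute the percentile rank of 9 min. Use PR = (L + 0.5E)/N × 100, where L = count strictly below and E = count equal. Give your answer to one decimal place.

N = 9.
Strictly below 9: 1. Equal to 9: 1.
PR = (1 + 0.5·1)/9 × 100 = 16.7

16.7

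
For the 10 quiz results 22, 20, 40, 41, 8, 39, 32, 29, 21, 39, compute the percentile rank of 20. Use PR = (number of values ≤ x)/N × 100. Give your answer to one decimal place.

20.0

N = 10.
Strictly below 20: 1. Equal to 20: 1.
PR = 2/10 × 100 = 20.0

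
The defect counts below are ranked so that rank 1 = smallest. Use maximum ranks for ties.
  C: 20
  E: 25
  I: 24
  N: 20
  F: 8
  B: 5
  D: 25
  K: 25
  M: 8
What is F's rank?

Sorted (ascending): 5, 8, 8, 20, 20, 24, 25, 25, 25
The 2 values of 8 occupy positions 2–3 → each gets rank 3.
The 2 values of 20 occupy positions 4–5 → each gets rank 5.
The 3 values of 25 occupy positions 7–9 → each gets rank 9.
F has value 8 → rank 3.

3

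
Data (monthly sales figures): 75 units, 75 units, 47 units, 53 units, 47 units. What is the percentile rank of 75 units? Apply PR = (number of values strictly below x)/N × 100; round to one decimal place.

60.0

N = 5.
Strictly below 75: 3. Equal to 75: 2.
PR = 3/5 × 100 = 60.0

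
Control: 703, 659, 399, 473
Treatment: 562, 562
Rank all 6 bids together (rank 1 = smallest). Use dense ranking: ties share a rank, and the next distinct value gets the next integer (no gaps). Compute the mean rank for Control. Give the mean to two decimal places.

3.00

Sorted (ascending): 399, 473, 562, 562, 659, 703
The 2 values of 562 share dense rank 3.
Remaining distinct values take the next consecutive integers.
Control values → pooled ranks: 703→5, 659→4, 399→1, 473→2
Mean rank = (5 + 4 + 1 + 2) / 4 = 3.00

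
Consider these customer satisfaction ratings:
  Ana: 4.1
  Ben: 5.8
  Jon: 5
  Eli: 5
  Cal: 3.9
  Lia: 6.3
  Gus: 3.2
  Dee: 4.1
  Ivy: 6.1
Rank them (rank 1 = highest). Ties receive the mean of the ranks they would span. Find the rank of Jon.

4.5

Sorted (descending): 6.3, 6.1, 5.8, 5, 5, 4.1, 4.1, 3.9, 3.2
The 2 values of 5 occupy positions 4–5 → average rank (4+5)/2 = 4.5.
The 2 values of 4.1 occupy positions 6–7 → average rank (6+7)/2 = 6.5.
Jon has value 5 → rank 4.5.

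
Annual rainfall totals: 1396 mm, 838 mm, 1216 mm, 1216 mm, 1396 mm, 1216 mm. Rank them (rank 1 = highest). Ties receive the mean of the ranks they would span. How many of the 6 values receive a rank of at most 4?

5

Sorted (descending): 1396, 1396, 1216, 1216, 1216, 838
The 2 values of 1396 occupy positions 1–2 → average rank (1+2)/2 = 1.5.
The 3 values of 1216 occupy positions 3–5 → average rank 4.
Ranks ≤ 4: {1.5, 1.5, 4, 4, 4} → 5 values.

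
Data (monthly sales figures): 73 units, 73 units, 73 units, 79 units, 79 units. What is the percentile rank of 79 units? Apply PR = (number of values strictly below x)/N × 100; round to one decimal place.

N = 5.
Strictly below 79: 3. Equal to 79: 2.
PR = 3/5 × 100 = 60.0

60.0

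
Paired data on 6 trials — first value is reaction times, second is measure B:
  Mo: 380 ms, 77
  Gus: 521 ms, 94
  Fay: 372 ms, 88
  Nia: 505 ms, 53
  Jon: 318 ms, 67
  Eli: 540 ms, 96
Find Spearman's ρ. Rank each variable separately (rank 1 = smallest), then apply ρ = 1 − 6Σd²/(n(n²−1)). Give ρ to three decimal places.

Ranks of variable 1: 3, 5, 2, 4, 1, 6
Ranks of variable 2: 3, 5, 4, 1, 2, 6
d = r₁ − r₂: 0, 0, -2, 3, -1, 0
d²: 0, 0, 4, 9, 1, 0; Σd² = 14
ρ = 1 − 6·14/(6·35) = 1 − 84/210 = 0.600

0.600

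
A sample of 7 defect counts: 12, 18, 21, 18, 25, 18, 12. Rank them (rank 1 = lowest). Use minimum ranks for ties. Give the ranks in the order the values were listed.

1, 3, 6, 3, 7, 3, 1

Sorted (ascending): 12, 12, 18, 18, 18, 21, 25
The 2 values of 12 occupy positions 1–2 → each gets rank 1.
The 3 values of 18 occupy positions 3–5 → each gets rank 3.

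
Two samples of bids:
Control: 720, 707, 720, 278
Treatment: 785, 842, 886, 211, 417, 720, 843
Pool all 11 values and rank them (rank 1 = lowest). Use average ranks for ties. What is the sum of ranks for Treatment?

Sorted (ascending): 211, 278, 417, 707, 720, 720, 720, 785, 842, 843, 886
The 3 values of 720 occupy positions 5–7 → average rank 6.
Treatment values → pooled ranks: 785→8, 842→9, 886→11, 211→1, 417→3, 720→6, 843→10
Rank sum = 8 + 9 + 11 + 1 + 3 + 6 + 10 = 48

48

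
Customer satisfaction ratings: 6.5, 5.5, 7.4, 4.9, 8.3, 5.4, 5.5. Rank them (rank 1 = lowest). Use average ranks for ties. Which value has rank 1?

4.9

Sorted (ascending): 4.9, 5.4, 5.5, 5.5, 6.5, 7.4, 8.3
The 2 values of 5.5 occupy positions 3–4 → average rank (3+4)/2 = 3.5.
Rank 1 → value 4.9.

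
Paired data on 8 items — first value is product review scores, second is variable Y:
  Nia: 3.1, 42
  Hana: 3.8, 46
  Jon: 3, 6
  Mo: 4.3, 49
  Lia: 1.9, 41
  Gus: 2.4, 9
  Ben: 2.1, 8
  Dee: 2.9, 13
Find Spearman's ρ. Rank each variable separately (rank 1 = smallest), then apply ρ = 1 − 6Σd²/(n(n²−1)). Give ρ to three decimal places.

Ranks of variable 1: 6, 7, 5, 8, 1, 3, 2, 4
Ranks of variable 2: 6, 7, 1, 8, 5, 3, 2, 4
d = r₁ − r₂: 0, 0, 4, 0, -4, 0, 0, 0
d²: 0, 0, 16, 0, 16, 0, 0, 0; Σd² = 32
ρ = 1 − 6·32/(8·63) = 1 − 192/504 = 0.619

0.619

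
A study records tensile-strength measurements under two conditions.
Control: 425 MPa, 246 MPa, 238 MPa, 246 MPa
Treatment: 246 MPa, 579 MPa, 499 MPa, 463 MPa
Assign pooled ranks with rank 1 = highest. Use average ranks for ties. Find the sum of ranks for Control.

24

Sorted (descending): 579, 499, 463, 425, 246, 246, 246, 238
The 3 values of 246 occupy positions 5–7 → average rank 6.
Control values → pooled ranks: 425→4, 246→6, 238→8, 246→6
Rank sum = 4 + 6 + 8 + 6 = 24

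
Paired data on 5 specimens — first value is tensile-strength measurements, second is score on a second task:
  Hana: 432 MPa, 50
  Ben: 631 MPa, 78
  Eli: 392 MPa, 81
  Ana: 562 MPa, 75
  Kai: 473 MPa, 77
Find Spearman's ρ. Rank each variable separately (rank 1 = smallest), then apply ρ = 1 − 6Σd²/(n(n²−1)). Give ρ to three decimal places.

Ranks of variable 1: 2, 5, 1, 4, 3
Ranks of variable 2: 1, 4, 5, 2, 3
d = r₁ − r₂: 1, 1, -4, 2, 0
d²: 1, 1, 16, 4, 0; Σd² = 22
ρ = 1 − 6·22/(5·24) = 1 − 132/120 = -0.100

-0.100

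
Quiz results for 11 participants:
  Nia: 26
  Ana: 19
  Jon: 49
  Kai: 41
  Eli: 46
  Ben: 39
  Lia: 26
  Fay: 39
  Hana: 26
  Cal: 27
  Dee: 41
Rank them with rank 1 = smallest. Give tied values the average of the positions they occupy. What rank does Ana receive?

1

Sorted (ascending): 19, 26, 26, 26, 27, 39, 39, 41, 41, 46, 49
The 3 values of 26 occupy positions 2–4 → average rank 3.
The 2 values of 39 occupy positions 6–7 → average rank (6+7)/2 = 6.5.
The 2 values of 41 occupy positions 8–9 → average rank (8+9)/2 = 8.5.
Ana has value 19 → rank 1.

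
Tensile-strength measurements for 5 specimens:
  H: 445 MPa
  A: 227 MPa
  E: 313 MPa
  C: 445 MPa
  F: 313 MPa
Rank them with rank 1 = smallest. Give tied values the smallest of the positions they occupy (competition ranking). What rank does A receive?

1

Sorted (ascending): 227, 313, 313, 445, 445
The 2 values of 313 occupy positions 2–3 → each gets rank 2.
The 2 values of 445 occupy positions 4–5 → each gets rank 4.
A has value 227 MPa → rank 1.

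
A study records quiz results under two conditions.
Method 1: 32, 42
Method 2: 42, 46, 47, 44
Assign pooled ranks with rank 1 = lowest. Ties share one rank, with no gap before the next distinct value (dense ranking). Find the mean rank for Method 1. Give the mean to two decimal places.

1.50

Sorted (ascending): 32, 42, 42, 44, 46, 47
The 2 values of 42 share dense rank 2.
Remaining distinct values take the next consecutive integers.
Method 1 values → pooled ranks: 32→1, 42→2
Mean rank = (1 + 2) / 2 = 1.50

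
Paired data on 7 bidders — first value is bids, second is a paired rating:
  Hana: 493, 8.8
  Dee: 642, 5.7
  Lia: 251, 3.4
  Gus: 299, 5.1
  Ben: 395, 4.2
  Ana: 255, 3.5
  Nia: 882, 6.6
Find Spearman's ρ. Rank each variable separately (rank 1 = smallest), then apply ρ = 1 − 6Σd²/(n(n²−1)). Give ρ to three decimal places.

Ranks of variable 1: 5, 6, 1, 3, 4, 2, 7
Ranks of variable 2: 7, 5, 1, 4, 3, 2, 6
d = r₁ − r₂: -2, 1, 0, -1, 1, 0, 1
d²: 4, 1, 0, 1, 1, 0, 1; Σd² = 8
ρ = 1 − 6·8/(7·48) = 1 − 48/336 = 0.857

0.857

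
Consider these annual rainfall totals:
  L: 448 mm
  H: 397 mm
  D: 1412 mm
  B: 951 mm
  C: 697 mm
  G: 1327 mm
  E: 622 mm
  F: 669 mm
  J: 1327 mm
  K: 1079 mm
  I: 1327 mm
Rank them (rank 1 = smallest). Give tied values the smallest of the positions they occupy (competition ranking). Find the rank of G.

8

Sorted (ascending): 397, 448, 622, 669, 697, 951, 1079, 1327, 1327, 1327, 1412
The 3 values of 1327 occupy positions 8–10 → each gets rank 8.
G has value 1327 mm → rank 8.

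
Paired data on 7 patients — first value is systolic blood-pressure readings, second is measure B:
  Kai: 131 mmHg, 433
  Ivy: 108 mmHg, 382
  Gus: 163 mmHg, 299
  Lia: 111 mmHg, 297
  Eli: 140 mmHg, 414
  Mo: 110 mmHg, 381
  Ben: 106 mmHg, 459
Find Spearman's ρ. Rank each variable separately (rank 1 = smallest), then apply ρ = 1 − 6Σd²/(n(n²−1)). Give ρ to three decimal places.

Ranks of variable 1: 5, 2, 7, 4, 6, 3, 1
Ranks of variable 2: 6, 4, 2, 1, 5, 3, 7
d = r₁ − r₂: -1, -2, 5, 3, 1, 0, -6
d²: 1, 4, 25, 9, 1, 0, 36; Σd² = 76
ρ = 1 − 6·76/(7·48) = 1 − 456/336 = -0.357

-0.357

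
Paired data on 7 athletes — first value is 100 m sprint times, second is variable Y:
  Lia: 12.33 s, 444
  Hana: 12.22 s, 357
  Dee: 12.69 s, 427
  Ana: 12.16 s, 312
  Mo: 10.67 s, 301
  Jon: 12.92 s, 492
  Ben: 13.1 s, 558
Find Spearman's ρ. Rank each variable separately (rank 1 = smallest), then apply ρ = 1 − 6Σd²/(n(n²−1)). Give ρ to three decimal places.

0.964

Ranks of variable 1: 4, 3, 5, 2, 1, 6, 7
Ranks of variable 2: 5, 3, 4, 2, 1, 6, 7
d = r₁ − r₂: -1, 0, 1, 0, 0, 0, 0
d²: 1, 0, 1, 0, 0, 0, 0; Σd² = 2
ρ = 1 − 6·2/(7·48) = 1 − 12/336 = 0.964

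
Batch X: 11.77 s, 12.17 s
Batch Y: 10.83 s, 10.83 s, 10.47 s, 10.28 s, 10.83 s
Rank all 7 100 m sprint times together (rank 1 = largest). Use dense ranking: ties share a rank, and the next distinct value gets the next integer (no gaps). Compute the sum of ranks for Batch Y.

Sorted (descending): 12.17, 11.77, 10.83, 10.83, 10.83, 10.47, 10.28
The 3 values of 10.83 share dense rank 3.
Remaining distinct values take the next consecutive integers.
Batch Y values → pooled ranks: 10.83→3, 10.83→3, 10.47→4, 10.28→5, 10.83→3
Rank sum = 3 + 3 + 4 + 5 + 3 = 18

18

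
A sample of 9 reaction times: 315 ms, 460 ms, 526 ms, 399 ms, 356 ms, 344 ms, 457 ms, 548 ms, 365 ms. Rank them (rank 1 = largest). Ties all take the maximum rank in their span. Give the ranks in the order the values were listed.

Sorted (descending): 548, 526, 460, 457, 399, 365, 356, 344, 315
No ties — each value takes its position as its rank.

9, 3, 2, 5, 7, 8, 4, 1, 6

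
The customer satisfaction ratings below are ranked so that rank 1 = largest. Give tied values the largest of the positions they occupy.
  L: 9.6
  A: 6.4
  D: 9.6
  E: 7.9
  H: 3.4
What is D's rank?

2

Sorted (descending): 9.6, 9.6, 7.9, 6.4, 3.4
The 2 values of 9.6 occupy positions 1–2 → each gets rank 2.
D has value 9.6 → rank 2.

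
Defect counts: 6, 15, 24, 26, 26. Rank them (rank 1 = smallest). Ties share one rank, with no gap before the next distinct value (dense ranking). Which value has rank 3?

24

Sorted (ascending): 6, 15, 24, 26, 26
The 2 values of 26 share dense rank 4.
Remaining distinct values take the next consecutive integers.
Rank 3 → value 24.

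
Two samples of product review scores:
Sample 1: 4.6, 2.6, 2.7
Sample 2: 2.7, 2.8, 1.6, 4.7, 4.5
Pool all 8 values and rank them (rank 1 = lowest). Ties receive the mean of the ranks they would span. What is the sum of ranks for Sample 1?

Sorted (ascending): 1.6, 2.6, 2.7, 2.7, 2.8, 4.5, 4.6, 4.7
The 2 values of 2.7 occupy positions 3–4 → average rank (3+4)/2 = 3.5.
Sample 1 values → pooled ranks: 4.6→7, 2.6→2, 2.7→3.5
Rank sum = 7 + 2 + 3.5 = 12.5

12.5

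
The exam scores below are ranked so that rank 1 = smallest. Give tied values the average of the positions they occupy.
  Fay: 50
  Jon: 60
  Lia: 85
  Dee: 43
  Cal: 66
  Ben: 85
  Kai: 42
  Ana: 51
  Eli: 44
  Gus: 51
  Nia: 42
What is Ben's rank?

10.5

Sorted (ascending): 42, 42, 43, 44, 50, 51, 51, 60, 66, 85, 85
The 2 values of 42 occupy positions 1–2 → average rank (1+2)/2 = 1.5.
The 2 values of 51 occupy positions 6–7 → average rank (6+7)/2 = 6.5.
The 2 values of 85 occupy positions 10–11 → average rank (10+11)/2 = 10.5.
Ben has value 85 → rank 10.5.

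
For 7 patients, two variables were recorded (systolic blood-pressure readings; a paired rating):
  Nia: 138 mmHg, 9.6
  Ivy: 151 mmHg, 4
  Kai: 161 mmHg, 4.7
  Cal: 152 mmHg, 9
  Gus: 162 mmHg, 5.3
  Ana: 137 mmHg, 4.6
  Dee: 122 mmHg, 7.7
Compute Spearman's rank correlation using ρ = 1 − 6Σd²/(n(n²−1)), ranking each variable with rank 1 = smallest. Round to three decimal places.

-0.071

Ranks of variable 1: 3, 4, 6, 5, 7, 2, 1
Ranks of variable 2: 7, 1, 3, 6, 4, 2, 5
d = r₁ − r₂: -4, 3, 3, -1, 3, 0, -4
d²: 16, 9, 9, 1, 9, 0, 16; Σd² = 60
ρ = 1 − 6·60/(7·48) = 1 − 360/336 = -0.071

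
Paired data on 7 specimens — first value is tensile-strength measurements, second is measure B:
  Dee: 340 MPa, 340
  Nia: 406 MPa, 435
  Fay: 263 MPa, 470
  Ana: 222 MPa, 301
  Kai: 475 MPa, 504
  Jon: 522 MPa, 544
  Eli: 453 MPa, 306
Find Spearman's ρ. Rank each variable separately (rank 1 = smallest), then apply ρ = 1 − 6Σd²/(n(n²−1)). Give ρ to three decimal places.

0.679

Ranks of variable 1: 3, 4, 2, 1, 6, 7, 5
Ranks of variable 2: 3, 4, 5, 1, 6, 7, 2
d = r₁ − r₂: 0, 0, -3, 0, 0, 0, 3
d²: 0, 0, 9, 0, 0, 0, 9; Σd² = 18
ρ = 1 − 6·18/(7·48) = 1 − 108/336 = 0.679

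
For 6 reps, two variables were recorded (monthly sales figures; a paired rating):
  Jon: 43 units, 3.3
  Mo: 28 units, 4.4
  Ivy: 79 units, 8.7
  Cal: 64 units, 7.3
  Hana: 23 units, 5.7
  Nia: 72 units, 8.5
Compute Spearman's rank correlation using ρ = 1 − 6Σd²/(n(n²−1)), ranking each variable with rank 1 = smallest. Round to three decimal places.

Ranks of variable 1: 3, 2, 6, 4, 1, 5
Ranks of variable 2: 1, 2, 6, 4, 3, 5
d = r₁ − r₂: 2, 0, 0, 0, -2, 0
d²: 4, 0, 0, 0, 4, 0; Σd² = 8
ρ = 1 − 6·8/(6·35) = 1 − 48/210 = 0.771

0.771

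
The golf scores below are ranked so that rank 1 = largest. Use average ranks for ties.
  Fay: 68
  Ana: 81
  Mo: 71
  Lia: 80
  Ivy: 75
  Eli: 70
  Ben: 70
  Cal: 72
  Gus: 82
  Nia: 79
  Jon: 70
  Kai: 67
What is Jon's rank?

Sorted (descending): 82, 81, 80, 79, 75, 72, 71, 70, 70, 70, 68, 67
The 3 values of 70 occupy positions 8–10 → average rank 9.
Jon has value 70 → rank 9.

9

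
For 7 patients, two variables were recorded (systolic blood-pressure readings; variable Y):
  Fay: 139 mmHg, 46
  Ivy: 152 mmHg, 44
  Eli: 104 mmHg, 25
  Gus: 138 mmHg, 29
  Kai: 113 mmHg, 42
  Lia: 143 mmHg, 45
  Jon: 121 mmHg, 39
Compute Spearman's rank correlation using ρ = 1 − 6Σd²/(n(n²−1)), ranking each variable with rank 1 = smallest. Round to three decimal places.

Ranks of variable 1: 5, 7, 1, 4, 2, 6, 3
Ranks of variable 2: 7, 5, 1, 2, 4, 6, 3
d = r₁ − r₂: -2, 2, 0, 2, -2, 0, 0
d²: 4, 4, 0, 4, 4, 0, 0; Σd² = 16
ρ = 1 − 6·16/(7·48) = 1 − 96/336 = 0.714

0.714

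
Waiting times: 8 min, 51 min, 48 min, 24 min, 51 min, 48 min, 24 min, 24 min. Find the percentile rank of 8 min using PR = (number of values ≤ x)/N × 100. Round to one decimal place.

12.5

N = 8.
Strictly below 8: 0. Equal to 8: 1.
PR = 1/8 × 100 = 12.5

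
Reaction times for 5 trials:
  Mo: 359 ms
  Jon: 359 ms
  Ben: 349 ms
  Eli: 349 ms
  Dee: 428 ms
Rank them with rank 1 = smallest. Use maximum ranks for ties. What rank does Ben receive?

2

Sorted (ascending): 349, 349, 359, 359, 428
The 2 values of 349 occupy positions 1–2 → each gets rank 2.
The 2 values of 359 occupy positions 3–4 → each gets rank 4.
Ben has value 349 ms → rank 2.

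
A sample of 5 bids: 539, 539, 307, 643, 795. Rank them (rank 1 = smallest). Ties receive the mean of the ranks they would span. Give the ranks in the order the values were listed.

2.5, 2.5, 1, 4, 5

Sorted (ascending): 307, 539, 539, 643, 795
The 2 values of 539 occupy positions 2–3 → average rank (2+3)/2 = 2.5.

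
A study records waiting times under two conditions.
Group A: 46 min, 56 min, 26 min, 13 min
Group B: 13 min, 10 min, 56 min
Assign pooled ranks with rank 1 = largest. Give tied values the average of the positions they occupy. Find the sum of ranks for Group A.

Sorted (descending): 56, 56, 46, 26, 13, 13, 10
The 2 values of 56 occupy positions 1–2 → average rank (1+2)/2 = 1.5.
The 2 values of 13 occupy positions 5–6 → average rank (5+6)/2 = 5.5.
Group A values → pooled ranks: 46→3, 56→1.5, 26→4, 13→5.5
Rank sum = 3 + 1.5 + 4 + 5.5 = 14

14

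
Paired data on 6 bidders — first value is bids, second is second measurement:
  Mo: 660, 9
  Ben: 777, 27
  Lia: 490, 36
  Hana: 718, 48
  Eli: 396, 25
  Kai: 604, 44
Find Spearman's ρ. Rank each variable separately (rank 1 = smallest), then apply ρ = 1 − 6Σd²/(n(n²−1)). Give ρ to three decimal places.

Ranks of variable 1: 4, 6, 2, 5, 1, 3
Ranks of variable 2: 1, 3, 4, 6, 2, 5
d = r₁ − r₂: 3, 3, -2, -1, -1, -2
d²: 9, 9, 4, 1, 1, 4; Σd² = 28
ρ = 1 − 6·28/(6·35) = 1 − 168/210 = 0.200

0.200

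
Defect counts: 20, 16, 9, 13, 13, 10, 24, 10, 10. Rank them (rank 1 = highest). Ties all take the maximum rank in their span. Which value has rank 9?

Sorted (descending): 24, 20, 16, 13, 13, 10, 10, 10, 9
The 2 values of 13 occupy positions 4–5 → each gets rank 5.
The 3 values of 10 occupy positions 6–8 → each gets rank 8.
Rank 9 → value 9.

9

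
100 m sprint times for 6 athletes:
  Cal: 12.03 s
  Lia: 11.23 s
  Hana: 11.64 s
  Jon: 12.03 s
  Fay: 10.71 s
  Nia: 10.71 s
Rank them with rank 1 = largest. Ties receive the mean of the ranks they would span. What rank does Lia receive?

Sorted (descending): 12.03, 12.03, 11.64, 11.23, 10.71, 10.71
The 2 values of 12.03 occupy positions 1–2 → average rank (1+2)/2 = 1.5.
The 2 values of 10.71 occupy positions 5–6 → average rank (5+6)/2 = 5.5.
Lia has value 11.23 s → rank 4.

4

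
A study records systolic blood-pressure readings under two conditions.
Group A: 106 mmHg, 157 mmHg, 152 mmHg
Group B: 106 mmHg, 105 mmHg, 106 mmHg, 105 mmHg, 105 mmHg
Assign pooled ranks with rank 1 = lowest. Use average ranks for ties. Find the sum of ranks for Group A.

Sorted (ascending): 105, 105, 105, 106, 106, 106, 152, 157
The 3 values of 105 occupy positions 1–3 → average rank 2.
The 3 values of 106 occupy positions 4–6 → average rank 5.
Group A values → pooled ranks: 106→5, 157→8, 152→7
Rank sum = 5 + 8 + 7 = 20

20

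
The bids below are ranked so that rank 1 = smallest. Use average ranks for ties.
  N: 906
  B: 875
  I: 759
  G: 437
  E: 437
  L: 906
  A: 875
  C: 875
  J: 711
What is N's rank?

8.5

Sorted (ascending): 437, 437, 711, 759, 875, 875, 875, 906, 906
The 2 values of 437 occupy positions 1–2 → average rank (1+2)/2 = 1.5.
The 3 values of 875 occupy positions 5–7 → average rank 6.
The 2 values of 906 occupy positions 8–9 → average rank (8+9)/2 = 8.5.
N has value 906 → rank 8.5.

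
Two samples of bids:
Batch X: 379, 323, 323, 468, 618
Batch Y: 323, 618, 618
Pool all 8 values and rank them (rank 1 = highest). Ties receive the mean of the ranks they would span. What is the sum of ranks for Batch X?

25

Sorted (descending): 618, 618, 618, 468, 379, 323, 323, 323
The 3 values of 618 occupy positions 1–3 → average rank 2.
The 3 values of 323 occupy positions 6–8 → average rank 7.
Batch X values → pooled ranks: 379→5, 323→7, 323→7, 468→4, 618→2
Rank sum = 5 + 7 + 7 + 4 + 2 = 25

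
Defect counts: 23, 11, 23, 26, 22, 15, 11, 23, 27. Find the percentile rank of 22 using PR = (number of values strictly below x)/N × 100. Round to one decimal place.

N = 9.
Strictly below 22: 3. Equal to 22: 1.
PR = 3/9 × 100 = 33.3

33.3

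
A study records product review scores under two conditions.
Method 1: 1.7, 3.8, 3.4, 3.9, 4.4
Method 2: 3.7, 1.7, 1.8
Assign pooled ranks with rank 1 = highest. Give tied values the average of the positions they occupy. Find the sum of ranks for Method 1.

Sorted (descending): 4.4, 3.9, 3.8, 3.7, 3.4, 1.8, 1.7, 1.7
The 2 values of 1.7 occupy positions 7–8 → average rank (7+8)/2 = 7.5.
Method 1 values → pooled ranks: 1.7→7.5, 3.8→3, 3.4→5, 3.9→2, 4.4→1
Rank sum = 7.5 + 3 + 5 + 2 + 1 = 18.5

18.5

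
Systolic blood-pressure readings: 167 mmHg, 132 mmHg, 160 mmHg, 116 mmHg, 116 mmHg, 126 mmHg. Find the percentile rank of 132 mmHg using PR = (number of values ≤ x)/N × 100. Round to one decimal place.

66.7

N = 6.
Strictly below 132: 3. Equal to 132: 1.
PR = 4/6 × 100 = 66.7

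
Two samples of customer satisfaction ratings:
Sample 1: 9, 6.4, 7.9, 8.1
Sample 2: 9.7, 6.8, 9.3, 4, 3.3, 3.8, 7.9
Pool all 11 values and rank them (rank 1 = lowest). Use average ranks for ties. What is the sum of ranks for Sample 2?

38.5

Sorted (ascending): 3.3, 3.8, 4, 6.4, 6.8, 7.9, 7.9, 8.1, 9, 9.3, 9.7
The 2 values of 7.9 occupy positions 6–7 → average rank (6+7)/2 = 6.5.
Sample 2 values → pooled ranks: 9.7→11, 6.8→5, 9.3→10, 4→3, 3.3→1, 3.8→2, 7.9→6.5
Rank sum = 11 + 5 + 10 + 3 + 1 + 2 + 6.5 = 38.5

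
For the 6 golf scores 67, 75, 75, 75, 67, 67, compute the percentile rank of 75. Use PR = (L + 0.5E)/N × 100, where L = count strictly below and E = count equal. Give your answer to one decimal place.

75.0

N = 6.
Strictly below 75: 3. Equal to 75: 3.
PR = (3 + 0.5·3)/6 × 100 = 75.0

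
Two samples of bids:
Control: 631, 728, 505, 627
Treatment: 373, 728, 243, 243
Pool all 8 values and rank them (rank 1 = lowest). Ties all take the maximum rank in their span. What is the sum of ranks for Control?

23

Sorted (ascending): 243, 243, 373, 505, 627, 631, 728, 728
The 2 values of 243 occupy positions 1–2 → each gets rank 2.
The 2 values of 728 occupy positions 7–8 → each gets rank 8.
Control values → pooled ranks: 631→6, 728→8, 505→4, 627→5
Rank sum = 6 + 8 + 4 + 5 = 23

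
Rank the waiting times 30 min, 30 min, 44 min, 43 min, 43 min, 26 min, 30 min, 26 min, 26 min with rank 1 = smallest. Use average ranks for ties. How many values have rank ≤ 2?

3

Sorted (ascending): 26, 26, 26, 30, 30, 30, 43, 43, 44
The 3 values of 26 occupy positions 1–3 → average rank 2.
The 3 values of 30 occupy positions 4–6 → average rank 5.
The 2 values of 43 occupy positions 7–8 → average rank (7+8)/2 = 7.5.
Ranks ≤ 2: {2, 2, 2} → 3 values.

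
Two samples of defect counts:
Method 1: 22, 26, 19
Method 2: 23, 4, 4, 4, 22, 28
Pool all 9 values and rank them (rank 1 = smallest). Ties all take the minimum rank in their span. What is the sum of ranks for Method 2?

24

Sorted (ascending): 4, 4, 4, 19, 22, 22, 23, 26, 28
The 3 values of 4 occupy positions 1–3 → each gets rank 1.
The 2 values of 22 occupy positions 5–6 → each gets rank 5.
Method 2 values → pooled ranks: 23→7, 4→1, 4→1, 4→1, 22→5, 28→9
Rank sum = 7 + 1 + 1 + 1 + 5 + 9 = 24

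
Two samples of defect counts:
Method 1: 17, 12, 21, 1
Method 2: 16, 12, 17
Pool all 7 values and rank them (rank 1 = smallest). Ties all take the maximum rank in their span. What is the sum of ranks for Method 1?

17

Sorted (ascending): 1, 12, 12, 16, 17, 17, 21
The 2 values of 12 occupy positions 2–3 → each gets rank 3.
The 2 values of 17 occupy positions 5–6 → each gets rank 6.
Method 1 values → pooled ranks: 17→6, 12→3, 21→7, 1→1
Rank sum = 6 + 3 + 7 + 1 = 17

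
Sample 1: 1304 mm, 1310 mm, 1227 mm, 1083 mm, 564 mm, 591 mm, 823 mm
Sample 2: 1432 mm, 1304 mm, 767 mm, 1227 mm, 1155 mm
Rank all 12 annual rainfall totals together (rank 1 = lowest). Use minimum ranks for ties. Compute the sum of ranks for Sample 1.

39

Sorted (ascending): 564, 591, 767, 823, 1083, 1155, 1227, 1227, 1304, 1304, 1310, 1432
The 2 values of 1227 occupy positions 7–8 → each gets rank 7.
The 2 values of 1304 occupy positions 9–10 → each gets rank 9.
Sample 1 values → pooled ranks: 1304→9, 1310→11, 1227→7, 1083→5, 564→1, 591→2, 823→4
Rank sum = 9 + 11 + 7 + 5 + 1 + 2 + 4 = 39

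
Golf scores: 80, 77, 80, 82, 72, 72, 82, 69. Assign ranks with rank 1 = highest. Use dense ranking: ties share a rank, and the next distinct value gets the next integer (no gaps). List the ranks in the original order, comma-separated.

Sorted (descending): 82, 82, 80, 80, 77, 72, 72, 69
The 2 values of 82 share dense rank 1.
The 2 values of 80 share dense rank 2.
The 2 values of 72 share dense rank 4.
Remaining distinct values take the next consecutive integers.

2, 3, 2, 1, 4, 4, 1, 5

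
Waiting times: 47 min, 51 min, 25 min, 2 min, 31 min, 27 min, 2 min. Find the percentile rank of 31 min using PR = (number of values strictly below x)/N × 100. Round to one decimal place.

N = 7.
Strictly below 31: 4. Equal to 31: 1.
PR = 4/7 × 100 = 57.1

57.1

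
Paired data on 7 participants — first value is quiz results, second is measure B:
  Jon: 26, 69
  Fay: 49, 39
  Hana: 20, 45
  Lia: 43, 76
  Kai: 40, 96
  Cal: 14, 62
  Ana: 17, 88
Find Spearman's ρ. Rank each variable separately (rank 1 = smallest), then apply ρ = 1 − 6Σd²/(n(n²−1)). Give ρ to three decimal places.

Ranks of variable 1: 4, 7, 3, 6, 5, 1, 2
Ranks of variable 2: 4, 1, 2, 5, 7, 3, 6
d = r₁ − r₂: 0, 6, 1, 1, -2, -2, -4
d²: 0, 36, 1, 1, 4, 4, 16; Σd² = 62
ρ = 1 − 6·62/(7·48) = 1 − 372/336 = -0.107

-0.107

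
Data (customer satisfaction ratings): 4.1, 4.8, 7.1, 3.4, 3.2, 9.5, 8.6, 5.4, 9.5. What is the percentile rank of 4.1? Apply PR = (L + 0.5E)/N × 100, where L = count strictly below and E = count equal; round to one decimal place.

N = 9.
Strictly below 4.1: 2. Equal to 4.1: 1.
PR = (2 + 0.5·1)/9 × 100 = 27.8

27.8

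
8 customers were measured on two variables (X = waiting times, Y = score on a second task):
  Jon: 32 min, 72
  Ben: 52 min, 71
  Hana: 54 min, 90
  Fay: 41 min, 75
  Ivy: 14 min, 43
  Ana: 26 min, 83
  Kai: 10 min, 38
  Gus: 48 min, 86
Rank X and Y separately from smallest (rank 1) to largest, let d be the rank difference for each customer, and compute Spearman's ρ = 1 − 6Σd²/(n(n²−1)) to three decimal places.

Ranks of variable 1: 4, 7, 8, 5, 2, 3, 1, 6
Ranks of variable 2: 4, 3, 8, 5, 2, 6, 1, 7
d = r₁ − r₂: 0, 4, 0, 0, 0, -3, 0, -1
d²: 0, 16, 0, 0, 0, 9, 0, 1; Σd² = 26
ρ = 1 − 6·26/(8·63) = 1 − 156/504 = 0.690

0.690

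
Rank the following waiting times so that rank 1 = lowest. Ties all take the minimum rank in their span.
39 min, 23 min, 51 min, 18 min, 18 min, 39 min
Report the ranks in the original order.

Sorted (ascending): 18, 18, 23, 39, 39, 51
The 2 values of 18 occupy positions 1–2 → each gets rank 1.
The 2 values of 39 occupy positions 4–5 → each gets rank 4.

4, 3, 6, 1, 1, 4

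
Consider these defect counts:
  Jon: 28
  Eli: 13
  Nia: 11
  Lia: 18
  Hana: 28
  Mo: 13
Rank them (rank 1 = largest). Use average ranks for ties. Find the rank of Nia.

Sorted (descending): 28, 28, 18, 13, 13, 11
The 2 values of 28 occupy positions 1–2 → average rank (1+2)/2 = 1.5.
The 2 values of 13 occupy positions 4–5 → average rank (4+5)/2 = 4.5.
Nia has value 11 → rank 6.

6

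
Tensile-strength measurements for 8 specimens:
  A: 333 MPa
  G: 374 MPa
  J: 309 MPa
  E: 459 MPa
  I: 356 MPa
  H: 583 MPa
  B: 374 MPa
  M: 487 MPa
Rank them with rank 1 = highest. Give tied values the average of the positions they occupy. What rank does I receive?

6

Sorted (descending): 583, 487, 459, 374, 374, 356, 333, 309
The 2 values of 374 occupy positions 4–5 → average rank (4+5)/2 = 4.5.
I has value 356 MPa → rank 6.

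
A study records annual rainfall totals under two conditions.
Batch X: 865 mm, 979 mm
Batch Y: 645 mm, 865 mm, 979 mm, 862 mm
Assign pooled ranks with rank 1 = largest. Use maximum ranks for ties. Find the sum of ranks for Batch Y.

Sorted (descending): 979, 979, 865, 865, 862, 645
The 2 values of 979 occupy positions 1–2 → each gets rank 2.
The 2 values of 865 occupy positions 3–4 → each gets rank 4.
Batch Y values → pooled ranks: 645→6, 865→4, 979→2, 862→5
Rank sum = 6 + 4 + 2 + 5 = 17

17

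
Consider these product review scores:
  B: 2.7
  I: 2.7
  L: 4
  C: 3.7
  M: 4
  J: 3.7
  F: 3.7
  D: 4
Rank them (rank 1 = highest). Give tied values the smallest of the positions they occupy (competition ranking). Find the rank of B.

Sorted (descending): 4, 4, 4, 3.7, 3.7, 3.7, 2.7, 2.7
The 3 values of 4 occupy positions 1–3 → each gets rank 1.
The 3 values of 3.7 occupy positions 4–6 → each gets rank 4.
The 2 values of 2.7 occupy positions 7–8 → each gets rank 7.
B has value 2.7 → rank 7.

7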